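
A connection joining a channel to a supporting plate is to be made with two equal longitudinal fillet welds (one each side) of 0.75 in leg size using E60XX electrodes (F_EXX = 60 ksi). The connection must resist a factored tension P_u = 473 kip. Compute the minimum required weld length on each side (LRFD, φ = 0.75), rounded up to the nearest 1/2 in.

L = 17 in on each side

Throat t_e = 0.707 × 0.75 = 0.5302 in.
φr_n = 0.75 × 0.6 × 60 × 0.5302 = 14.32 kip/in.
L_req = P_u / φr_n = 473 / 14.32 = 33.04 in total.
Per side: 33.04 / 2 = 16.52 in.
Round up → use L = 17 in on each side.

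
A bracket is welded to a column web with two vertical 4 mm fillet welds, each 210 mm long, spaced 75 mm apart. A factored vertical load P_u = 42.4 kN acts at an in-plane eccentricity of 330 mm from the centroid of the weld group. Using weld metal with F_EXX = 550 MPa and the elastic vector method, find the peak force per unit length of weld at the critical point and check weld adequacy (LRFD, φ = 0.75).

Total weld length L_w = 420 mm. Treat welds as unit-width lines.
Polar moment about centroid: J = 2[d³/12 + d(b/2)²] = 2[210³/12 + 210×37.5²] = 2134000 mm³.
Direct shear f_v = P/L_w = 42.4×10³ / 420 = 101 N/mm (vertical).
Torsion M = P·e = 42.4×10³ × 330 = 13992000 N·mm.
Critical point at (x, y) = (37.5, 105) from centroid. f_tx = M·y/J = 688.4 N/mm; f_ty = M·x/J = 245.9 N/mm.
Resultant f_max = √[f_tx² + (f_v + f_ty)²] = √[688.4² + (101 + 245.9)²] = 770.8 N/mm.
Capacity per unit length: φr_n = 0.75 × 0.6 × 550 × (0.707 × 4) = 699.9 N/mm.
770.8 > 699.9 → NOT adequate.

f_max ≈ 771 N/mm; NOT adequate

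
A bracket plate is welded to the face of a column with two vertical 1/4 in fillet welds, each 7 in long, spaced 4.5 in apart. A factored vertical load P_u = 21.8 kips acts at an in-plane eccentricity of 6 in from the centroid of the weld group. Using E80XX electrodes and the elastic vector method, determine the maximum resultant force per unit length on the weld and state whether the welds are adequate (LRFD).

f_max ≈ 5.26 kip/in; adequate

E80XX → F_EXX = 80 ksi.
Total weld length L_w = 14 in. Treat welds as unit-width lines.
Polar moment about centroid: J = 2[d³/12 + d(b/2)²] = 2[7³/12 + 7×2.25²] = 128 in³.
Direct shear f_v = P/L_w = 21.8 / 14 = 1.557 kip/in (vertical).
Torsion M = P·e = 21.8 × 6 = 130.8 kip·in.
Critical point at (x, y) = (2.25, 3.5) from centroid. f_tx = M·y/J = 3.575 kip/in; f_ty = M·x/J = 2.298 kip/in.
Resultant f_max = √[f_tx² + (f_v + f_ty)²] = √[3.575² + (1.557 + 2.298)²] = 5.258 kip/in.
Capacity per unit length: φr_n = 0.75 × 0.6 × 80 × (0.707 × 0.25) = 6.363 kip/in.
5.258 ≤ 6.363 → adequate.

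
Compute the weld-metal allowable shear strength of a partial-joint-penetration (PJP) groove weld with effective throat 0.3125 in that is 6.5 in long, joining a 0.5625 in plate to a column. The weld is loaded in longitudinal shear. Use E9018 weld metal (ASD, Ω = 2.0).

R_n/Ω ≈ 54.8 kips

E90XX → F_EXX = 90 ksi.
Effective throat (given) t_e = 0.3125 in.
A_we = 0.3125 × 6.5 = 2.031 in².
F_nw = 0.6 F_EXX = 54 ksi.
R_n/Ω = (54 × 2.031) / 2.0 = 54.84 kips.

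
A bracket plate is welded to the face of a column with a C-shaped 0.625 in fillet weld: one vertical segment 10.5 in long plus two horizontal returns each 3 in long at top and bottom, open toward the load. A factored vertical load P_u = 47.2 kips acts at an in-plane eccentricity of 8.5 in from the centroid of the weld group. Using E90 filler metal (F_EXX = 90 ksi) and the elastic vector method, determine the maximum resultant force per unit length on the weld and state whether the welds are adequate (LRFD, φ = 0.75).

Total weld length L_w = 16.5 in. Treat welds as unit-width lines.
Centroid: x̄ = 2×3×1.5 / 16.5 = 0.5455 in from the vertical weld.
Polar moment about centroid: J = I_x + I_y = [10.5³/12 + 2×3×5.25²] + [10.5×0.5455² + 2(3³/12 + 3×0.9545²)] = 274.9 in³.
Direct shear f_v = P/L_w = 47.2 / 16.5 = 2.861 kip/in (vertical).
Torsion M = P·e = 47.2 × 8.5 = 401.2 kip·in.
Critical point at (x, y) = (2.455, 5.25) from centroid. f_tx = M·y/J = 7.661 kip/in; f_ty = M·x/J = 3.582 kip/in.
Resultant f_max = √[f_tx² + (f_v + f_ty)²] = √[7.661² + (2.861 + 3.582)²] = 10.01 kip/in.
Capacity per unit length: φr_n = 0.75 × 0.6 × 90 × (0.707 × 0.625) = 17.9 kip/in.
10.01 ≤ 17.9 → adequate.

f_max ≈ 10 kip/in; adequate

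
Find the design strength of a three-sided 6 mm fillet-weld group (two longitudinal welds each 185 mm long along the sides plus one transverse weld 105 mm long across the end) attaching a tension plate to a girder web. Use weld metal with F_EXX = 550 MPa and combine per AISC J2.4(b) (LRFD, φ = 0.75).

φR_n ≈ 499 kN

t_e = 0.707 × 6 = 4.242 mm.
R_nwl = 0.6 × 550 × 4.242 × 370 × 10⁻³ = 517.9 kN (longitudinal, 2 welds).
R_nwt = 0.6 × 550 × 4.242 × 105 × 10⁻³ = 147 kN (transverse, base value).
(i) R_nwl + R_nwt = 664.9 kN; (ii) 0.85 R_nwl + 1.5 R_nwt = 660.7 kN.
R_n = max = 664.9 kN [governs: (i)]; φR_n = 498.7 kN.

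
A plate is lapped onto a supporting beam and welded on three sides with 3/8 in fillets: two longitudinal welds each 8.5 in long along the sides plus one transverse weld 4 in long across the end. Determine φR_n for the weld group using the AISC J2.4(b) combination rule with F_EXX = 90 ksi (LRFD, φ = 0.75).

t_e = 0.707 × 0.375 = 0.2651 in.
R_nwl = 0.6 × 90 × 0.2651 × 17 = 243.4 kip (longitudinal, 2 welds).
R_nwt = 0.6 × 90 × 0.2651 × 4 = 57.27 kip (transverse, base value).
(i) R_nwl + R_nwt = 300.7 kip; (ii) 0.85 R_nwl + 1.5 R_nwt = 292.8 kip.
R_n = max = 300.7 kip [governs: (i)]; φR_n = 225.5 kip.

φR_n ≈ 225 kip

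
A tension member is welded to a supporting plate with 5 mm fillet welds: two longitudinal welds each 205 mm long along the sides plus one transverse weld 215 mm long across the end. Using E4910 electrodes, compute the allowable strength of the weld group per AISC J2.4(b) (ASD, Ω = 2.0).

R_n/Ω ≈ 349 kN

E49XX → F_EXX = 490 MPa.
t_e = 0.707 × 5 = 3.535 mm.
R_nwl = 0.6 × 490 × 3.535 × 410 × 10⁻³ = 426.1 kN (longitudinal, 2 welds).
R_nwt = 0.6 × 490 × 3.535 × 215 × 10⁻³ = 223.4 kN (transverse, base value).
(i) R_nwl + R_nwt = 649.6 kN; (ii) 0.85 R_nwl + 1.5 R_nwt = 697.4 kN.
R_n = max = 697.4 kN [governs: (ii)]; R_n/Ω = 348.7 kN.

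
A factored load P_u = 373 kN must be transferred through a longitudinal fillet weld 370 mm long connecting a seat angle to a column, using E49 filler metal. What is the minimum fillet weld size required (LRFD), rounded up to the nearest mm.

E49XX → F_EXX = 490 MPa.
Total weld length L = 370 mm.
Required throat t_e = P_u / (φ × 0.6 F_EXX × L) = 373 / (0.75 × 0.6 × 490 × 370 × 10⁻³) = 4.572 mm.
Required leg w = t_e / 0.707 = 6.467 mm → use 7 mm.

w = 7 mm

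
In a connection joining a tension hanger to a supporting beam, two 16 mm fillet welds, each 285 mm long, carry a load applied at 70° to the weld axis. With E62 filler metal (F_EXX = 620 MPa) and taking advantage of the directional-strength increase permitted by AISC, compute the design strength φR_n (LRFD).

t_e = 0.707 × 16 = 11.31 mm; A_we = 11.31 × 570 = 6448 mm².
Directional factor: 1.0 + 0.5 sin^1.5(70°) = 1.455.
F_nw = 0.6 × 620 × 1.455 = 541.4 MPa.
φR_n = 0.75 × 541.4 × 6448 × 10⁻³ = 2618 kN.

φR_n ≈ 2620 kN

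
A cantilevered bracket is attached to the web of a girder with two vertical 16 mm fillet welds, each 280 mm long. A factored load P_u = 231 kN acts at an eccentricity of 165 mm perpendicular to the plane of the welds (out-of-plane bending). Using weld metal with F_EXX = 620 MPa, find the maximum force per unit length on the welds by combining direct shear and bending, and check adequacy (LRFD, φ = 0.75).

L_w = 2 × 280 = 560 mm; section modulus (unit throat) S = 2 × L²/6 = 26130 mm².
Direct shear f_v = P/L_w = 231×10³/560 = 412.5 N/mm.
Moment M = P × e = 231×10³ × 165 = 38115000 N·mm; bending f_b = M/S = 1458 N/mm.
f_max = √(f_v² + f_b²) = √(412.5² + 1458²) = 1516 N/mm.
φr_n = 0.75 × 0.6 × 620 × (0.707 × 16) = 3156 N/mm → adequate.

f_max ≈ 1520 N/mm; adequate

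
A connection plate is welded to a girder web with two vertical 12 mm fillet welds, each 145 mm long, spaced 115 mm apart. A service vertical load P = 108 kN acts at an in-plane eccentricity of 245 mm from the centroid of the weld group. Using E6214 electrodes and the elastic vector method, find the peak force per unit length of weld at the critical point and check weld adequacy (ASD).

E62XX → F_EXX = 620 MPa.
Total weld length L_w = 290 mm. Treat welds as unit-width lines.
Polar moment about centroid: J = 2[d³/12 + d(b/2)²] = 2[145³/12 + 145×57.5²] = 1467000 mm³.
Direct shear f_v = P/L_w = 108×10³ / 290 = 372.4 N/mm (vertical).
Torsion M = P·e = 108×10³ × 245 = 26460000 N·mm.
Critical point at (x, y) = (57.5, 72.5) from centroid. f_tx = M·y/J = 1308 N/mm; f_ty = M·x/J = 1037 N/mm.
Resultant f_max = √[f_tx² + (f_v + f_ty)²] = √[1308² + (372.4 + 1037)²] = 1923 N/mm.
Capacity per unit length: r_n/Ω = (1/2.0) × 0.6 × 620 × (0.707 × 12) = 1578 N/mm.
1923 > 1578 → NOT adequate.

f_max ≈ 1920 N/mm; NOT adequate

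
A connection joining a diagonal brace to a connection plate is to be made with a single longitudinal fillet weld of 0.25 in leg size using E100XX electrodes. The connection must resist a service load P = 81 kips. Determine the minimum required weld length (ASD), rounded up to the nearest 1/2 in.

L = 15.5 in

E100XX → F_EXX = 100 ksi.
Throat t_e = 0.707 × 0.25 = 0.1767 in.
r_n/Ω = (0.6 × 100 × 0.1767) / 2.0 = 5.302 kip/in.
L_req = P / (r_n/Ω) = 81 / 5.302 = 15.28 in total.
Round up → use L = 15.5 in.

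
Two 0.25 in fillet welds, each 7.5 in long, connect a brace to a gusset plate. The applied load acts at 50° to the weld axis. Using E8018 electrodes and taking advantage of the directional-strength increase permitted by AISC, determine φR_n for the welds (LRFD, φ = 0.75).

φR_n ≈ 127 kips

E80XX → F_EXX = 80 ksi.
t_e = 0.707 × 0.25 = 0.1767 in; A_we = 0.1767 × 15 = 2.651 in².
Directional factor: 1.0 + 0.5 sin^1.5(50°) = 1.335.
F_nw = 0.6 × 80 × 1.335 = 64.09 ksi.
φR_n = 0.75 × 64.09 × 2.651 = 127.4 kips.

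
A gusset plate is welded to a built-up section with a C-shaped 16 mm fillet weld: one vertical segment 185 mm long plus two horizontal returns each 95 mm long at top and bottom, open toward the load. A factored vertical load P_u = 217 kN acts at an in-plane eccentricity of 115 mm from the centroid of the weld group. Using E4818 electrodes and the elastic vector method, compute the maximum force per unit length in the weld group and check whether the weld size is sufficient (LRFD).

f_max ≈ 1580 N/mm; adequate

E48XX → F_EXX = 480 MPa.
Total weld length L_w = 375 mm. Treat welds as unit-width lines.
Centroid: x̄ = 2×95×47.5 / 375 = 24.07 mm from the vertical weld.
Polar moment about centroid: J = I_x + I_y = [185³/12 + 2×95×92.5²] + [185×24.07² + 2(95³/12 + 95×23.43²)] = 2508000 mm³.
Direct shear f_v = P/L_w = 217×10³ / 375 = 578.7 N/mm (vertical).
Torsion M = P·e = 217×10³ × 115 = 24955000 N·mm.
Critical point at (x, y) = (70.93, 92.5) from centroid. f_tx = M·y/J = 920.5 N/mm; f_ty = M·x/J = 705.9 N/mm.
Resultant f_max = √[f_tx² + (f_v + f_ty)²] = √[920.5² + (578.7 + 705.9)²] = 1580 N/mm.
Capacity per unit length: φr_n = 0.75 × 0.6 × 480 × (0.707 × 16) = 2443 N/mm.
1580 ≤ 2443 → adequate.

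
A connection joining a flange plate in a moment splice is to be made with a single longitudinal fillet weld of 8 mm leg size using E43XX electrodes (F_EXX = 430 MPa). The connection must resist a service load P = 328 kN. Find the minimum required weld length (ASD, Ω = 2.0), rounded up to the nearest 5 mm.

Throat t_e = 0.707 × 8 = 5.656 mm.
r_n/Ω = (0.6 × 430 × 5.656) / 2.0 = 729.6 N/mm = 0.7296 kN/mm.
L_req = P / (r_n/Ω) = 328 / 0.7296 = 449.5 mm total.
Round up → use L = 450 mm.

L = 450 mm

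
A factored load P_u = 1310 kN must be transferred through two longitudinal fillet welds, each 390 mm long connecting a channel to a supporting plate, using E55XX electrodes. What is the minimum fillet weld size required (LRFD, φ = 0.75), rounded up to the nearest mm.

w = 10 mm

E55XX → F_EXX = 550 MPa.
Total weld length L = 780 mm.
Required throat t_e = P_u / (φ × 0.6 F_EXX × L) = 1310 / (0.75 × 0.6 × 550 × 780 × 10⁻³) = 6.786 mm.
Required leg w = t_e / 0.707 = 9.598 mm → use 10 mm.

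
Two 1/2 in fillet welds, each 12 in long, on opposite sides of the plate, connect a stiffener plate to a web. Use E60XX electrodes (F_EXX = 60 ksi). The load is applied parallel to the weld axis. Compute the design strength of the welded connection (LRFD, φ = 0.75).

Effective throat t_e = 0.707 × 0.5 = 0.3535 in.
Total length L = 24 in; A_we = 0.3535 × 24 = 8.484 in².
F_nw = 0.6 F_EXX = 0.6 × 60 = 36 ksi.
φR_n = 0.75 × 36 × 8.484 = 229.1 kip.

φR_n ≈ 229 kip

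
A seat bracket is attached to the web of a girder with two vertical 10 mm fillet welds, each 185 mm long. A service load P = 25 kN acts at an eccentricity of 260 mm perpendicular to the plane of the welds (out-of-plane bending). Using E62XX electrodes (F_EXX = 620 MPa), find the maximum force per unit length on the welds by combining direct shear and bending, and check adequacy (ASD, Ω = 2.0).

f_max ≈ 574 N/mm; adequate

L_w = 2 × 185 = 370 mm; section modulus (unit throat) S = 2 × L²/6 = 11410 mm².
Direct shear f_v = P/L_w = 25×10³/370 = 67.57 N/mm.
Moment M = P × e = 25×10³ × 260 = 6500000 N·mm; bending f_b = M/S = 569.8 N/mm.
f_max = √(f_v² + f_b²) = √(67.57² + 569.8²) = 573.8 N/mm.
r_n/Ω = (1/2.0) × 0.6 × 620 × (0.707 × 10) = 1315 N/mm → adequate.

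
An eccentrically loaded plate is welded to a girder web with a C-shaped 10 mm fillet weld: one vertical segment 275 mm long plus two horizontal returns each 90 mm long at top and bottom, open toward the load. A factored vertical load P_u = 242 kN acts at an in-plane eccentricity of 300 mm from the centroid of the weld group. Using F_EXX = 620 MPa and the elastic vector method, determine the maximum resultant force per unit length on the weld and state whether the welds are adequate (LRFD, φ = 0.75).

f_max ≈ 2350 N/mm; NOT adequate

Total weld length L_w = 455 mm. Treat welds as unit-width lines.
Centroid: x̄ = 2×90×45 / 455 = 17.8 mm from the vertical weld.
Polar moment about centroid: J = I_x + I_y = [275³/12 + 2×90×137.5²] + [275×17.8² + 2(90³/12 + 90×27.2²)] = 5478000 mm³.
Direct shear f_v = P/L_w = 242×10³ / 455 = 531.9 N/mm (vertical).
Torsion M = P·e = 242×10³ × 300 = 72600000 N·mm.
Critical point at (x, y) = (72.2, 137.5) from centroid. f_tx = M·y/J = 1822 N/mm; f_ty = M·x/J = 956.8 N/mm.
Resultant f_max = √[f_tx² + (f_v + f_ty)²] = √[1822² + (531.9 + 956.8)²] = 2353 N/mm.
Capacity per unit length: φr_n = 0.75 × 0.6 × 620 × (0.707 × 10) = 1973 N/mm.
2353 > 1973 → NOT adequate.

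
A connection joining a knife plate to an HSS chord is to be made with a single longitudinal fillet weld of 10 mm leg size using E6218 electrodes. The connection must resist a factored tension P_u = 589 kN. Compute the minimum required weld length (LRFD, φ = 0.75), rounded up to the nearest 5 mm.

E62XX → F_EXX = 620 MPa.
Throat t_e = 0.707 × 10 = 7.07 mm.
φr_n = 0.75 × 0.6 × 620 × 7.07 × 10⁻³ = 1.973 kN/mm.
L_req = P_u / φr_n = 589 / 1.973 = 298.6 mm total.
Round up → use L = 300 mm.

L = 300 mm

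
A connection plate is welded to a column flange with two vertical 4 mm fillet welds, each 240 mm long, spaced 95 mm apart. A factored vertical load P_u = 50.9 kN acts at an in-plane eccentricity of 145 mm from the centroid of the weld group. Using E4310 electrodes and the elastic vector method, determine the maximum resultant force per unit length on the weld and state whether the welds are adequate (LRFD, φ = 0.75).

E43XX → F_EXX = 430 MPa.
Total weld length L_w = 480 mm. Treat welds as unit-width lines.
Polar moment about centroid: J = 2[d³/12 + d(b/2)²] = 2[240³/12 + 240×47.5²] = 3387000 mm³.
Direct shear f_v = P/L_w = 50.9×10³ / 480 = 106 N/mm (vertical).
Torsion M = P·e = 50.9×10³ × 145 = 7380500 N·mm.
Critical point at (x, y) = (47.5, 120) from centroid. f_tx = M·y/J = 261.5 N/mm; f_ty = M·x/J = 103.5 N/mm.
Resultant f_max = √[f_tx² + (f_v + f_ty)²] = √[261.5² + (106 + 103.5)²] = 335.1 N/mm.
Capacity per unit length: φr_n = 0.75 × 0.6 × 430 × (0.707 × 4) = 547.2 N/mm.
335.1 ≤ 547.2 → adequate.

f_max ≈ 335 N/mm; adequate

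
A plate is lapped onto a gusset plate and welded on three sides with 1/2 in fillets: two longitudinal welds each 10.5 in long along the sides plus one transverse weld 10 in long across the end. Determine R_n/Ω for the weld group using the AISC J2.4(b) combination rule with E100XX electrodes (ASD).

E100XX → F_EXX = 100 ksi.
t_e = 0.707 × 0.5 = 0.3535 in.
R_nwl = 0.6 × 100 × 0.3535 × 21 = 445.4 kip (longitudinal, 2 welds).
R_nwt = 0.6 × 100 × 0.3535 × 10 = 212.1 kip (transverse, base value).
(i) R_nwl + R_nwt = 657.5 kip; (ii) 0.85 R_nwl + 1.5 R_nwt = 696.7 kip.
R_n = max = 696.7 kip [governs: (ii)]; R_n/Ω = 348.4 kip.

R_n/Ω ≈ 348 kip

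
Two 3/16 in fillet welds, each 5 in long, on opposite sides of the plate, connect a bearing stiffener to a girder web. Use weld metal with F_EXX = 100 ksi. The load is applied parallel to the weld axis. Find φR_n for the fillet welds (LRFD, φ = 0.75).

Effective throat t_e = 0.707 × 0.1875 = 0.1326 in.
Total length L = 10 in; A_we = 0.1326 × 10 = 1.326 in².
F_nw = 0.6 F_EXX = 0.6 × 100 = 60 ksi.
φR_n = 0.75 × 60 × 1.326 = 59.65 kip.

φR_n ≈ 59.7 kip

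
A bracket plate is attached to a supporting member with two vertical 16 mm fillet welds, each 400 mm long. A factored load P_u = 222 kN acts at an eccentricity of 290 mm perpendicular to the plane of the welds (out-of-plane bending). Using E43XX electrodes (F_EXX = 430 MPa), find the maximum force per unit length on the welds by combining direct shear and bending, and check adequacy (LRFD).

f_max ≈ 1240 N/mm; adequate

L_w = 2 × 400 = 800 mm; section modulus (unit throat) S = 2 × L²/6 = 53330 mm².
Direct shear f_v = P/L_w = 222×10³/800 = 277.5 N/mm.
Moment M = P × e = 222×10³ × 290 = 64380000 N·mm; bending f_b = M/S = 1207 N/mm.
f_max = √(f_v² + f_b²) = √(277.5² + 1207²) = 1239 N/mm.
φr_n = 0.75 × 0.6 × 430 × (0.707 × 16) = 2189 N/mm → adequate.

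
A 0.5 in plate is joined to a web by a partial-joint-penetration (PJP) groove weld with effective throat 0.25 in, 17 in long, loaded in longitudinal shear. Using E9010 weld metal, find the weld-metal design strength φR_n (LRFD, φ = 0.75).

E90XX → F_EXX = 90 ksi.
Effective throat (given) t_e = 0.25 in.
A_we = 0.25 × 17 = 4.25 in².
F_nw = 0.6 F_EXX = 54 ksi.
φR_n = 0.75 × 54 × 4.25 = 172.1 kip.

φR_n ≈ 172 kip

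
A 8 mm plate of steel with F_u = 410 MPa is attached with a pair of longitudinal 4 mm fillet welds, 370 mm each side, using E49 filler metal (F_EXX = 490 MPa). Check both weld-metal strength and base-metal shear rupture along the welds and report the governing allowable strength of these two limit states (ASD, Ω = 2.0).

t_e = 0.707 × 4 = 2.828 mm; L = 740 mm.
Weld metal: R_n/Ω = (1/2.0) × 0.6 × 490 × 2.828 × 740 × 10⁻³ = 307.6 kN.
Base metal (shear rupture): R_n/Ω = (1/2.0) × 0.6 × 410 × 8 × 740 × 10⁻³ = 728.2 kN.
Governing: weld metal.

R_n/Ω ≈ 308 kN (weld metal governs)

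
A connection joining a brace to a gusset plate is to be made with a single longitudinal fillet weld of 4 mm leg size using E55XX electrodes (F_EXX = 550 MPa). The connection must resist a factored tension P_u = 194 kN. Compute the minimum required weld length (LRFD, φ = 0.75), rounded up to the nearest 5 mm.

L = 280 mm

Throat t_e = 0.707 × 4 = 2.828 mm.
φr_n = 0.75 × 0.6 × 550 × 2.828 × 10⁻³ = 0.6999 kN/mm.
L_req = P_u / φr_n = 194 / 0.6999 = 277.2 mm total.
Round up → use L = 280 mm.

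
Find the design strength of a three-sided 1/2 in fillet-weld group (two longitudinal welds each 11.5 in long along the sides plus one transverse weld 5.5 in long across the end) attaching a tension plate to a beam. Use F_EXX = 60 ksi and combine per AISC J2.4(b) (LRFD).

t_e = 0.707 × 0.5 = 0.3535 in.
R_nwl = 0.6 × 60 × 0.3535 × 23 = 292.7 kip (longitudinal, 2 welds).
R_nwt = 0.6 × 60 × 0.3535 × 5.5 = 69.99 kip (transverse, base value).
(i) R_nwl + R_nwt = 362.7 kip; (ii) 0.85 R_nwl + 1.5 R_nwt = 353.8 kip.
R_n = max = 362.7 kip [governs: (i)]; φR_n = 272 kip.

φR_n ≈ 272 kip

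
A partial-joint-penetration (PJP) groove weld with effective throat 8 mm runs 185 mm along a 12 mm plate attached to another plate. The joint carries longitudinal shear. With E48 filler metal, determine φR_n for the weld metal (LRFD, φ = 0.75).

φR_n ≈ 320 kN

E48XX → F_EXX = 480 MPa.
Effective throat (given) t_e = 8 mm.
A_we = 8 × 185 = 1480 mm².
F_nw = 0.6 F_EXX = 288 MPa.
φR_n = 0.75 × 288 × 1480 × 10⁻³ = 319.7 kN.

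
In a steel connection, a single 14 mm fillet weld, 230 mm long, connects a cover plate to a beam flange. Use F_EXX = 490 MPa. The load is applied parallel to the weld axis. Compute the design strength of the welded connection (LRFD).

φR_n ≈ 502 kN

Effective throat t_e = 0.707 × 14 = 9.898 mm.
Total length L = 230 mm; A_we = 9.898 × 230 = 2277 mm².
F_nw = 0.6 F_EXX = 0.6 × 490 = 294 MPa.
φR_n = 0.75 × 294 × 2277 × 10⁻³ = 502 kN.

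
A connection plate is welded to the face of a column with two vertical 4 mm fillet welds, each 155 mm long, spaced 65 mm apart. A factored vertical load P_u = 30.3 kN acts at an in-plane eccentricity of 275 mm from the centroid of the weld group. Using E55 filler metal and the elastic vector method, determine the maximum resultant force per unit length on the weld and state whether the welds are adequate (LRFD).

E55XX → F_EXX = 550 MPa.
Total weld length L_w = 310 mm. Treat welds as unit-width lines.
Polar moment about centroid: J = 2[d³/12 + d(b/2)²] = 2[155³/12 + 155×32.5²] = 948100 mm³.
Direct shear f_v = P/L_w = 30.3×10³ / 310 = 97.74 N/mm (vertical).
Torsion M = P·e = 30.3×10³ × 275 = 8332500 N·mm.
Critical point at (x, y) = (32.5, 77.5) from centroid. f_tx = M·y/J = 681.1 N/mm; f_ty = M·x/J = 285.6 N/mm.
Resultant f_max = √[f_tx² + (f_v + f_ty)²] = √[681.1² + (97.74 + 285.6)²] = 781.6 N/mm.
Capacity per unit length: φr_n = 0.75 × 0.6 × 550 × (0.707 × 4) = 699.9 N/mm.
781.6 > 699.9 → NOT adequate.

f_max ≈ 782 N/mm; NOT adequate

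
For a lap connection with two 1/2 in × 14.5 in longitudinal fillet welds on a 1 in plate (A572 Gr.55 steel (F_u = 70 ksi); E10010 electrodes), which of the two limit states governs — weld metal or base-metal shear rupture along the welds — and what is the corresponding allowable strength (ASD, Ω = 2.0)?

R_n/Ω ≈ 308 kips (weld metal governs)

E100XX → F_EXX = 100 ksi.
t_e = 0.707 × 0.5 = 0.3535 in; L = 29 in.
Weld metal: R_n/Ω = (1/2.0) × 0.6 × 100 × 0.3535 × 29 = 307.5 kips.
Base metal (shear rupture): R_n/Ω = (1/2.0) × 0.6 × 70 × 1 × 29 = 609 kips.
Governing: weld metal.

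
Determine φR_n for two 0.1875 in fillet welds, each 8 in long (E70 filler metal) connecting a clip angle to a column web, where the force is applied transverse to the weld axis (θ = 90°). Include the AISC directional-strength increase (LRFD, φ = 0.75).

φR_n ≈ 100 kips

E70XX → F_EXX = 70 ksi.
t_e = 0.707 × 0.1875 = 0.1326 in; A_we = 0.1326 × 16 = 2.121 in².
Directional factor: 1.0 + 0.5 sin^1.5(90°) = 1.5.
F_nw = 0.6 × 70 × 1.5 = 63 ksi.
φR_n = 0.75 × 63 × 2.121 = 100.2 kips.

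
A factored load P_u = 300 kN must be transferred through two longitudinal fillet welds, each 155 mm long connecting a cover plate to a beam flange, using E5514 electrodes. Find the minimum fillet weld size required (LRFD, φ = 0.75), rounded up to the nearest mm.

E55XX → F_EXX = 550 MPa.
Total weld length L = 310 mm.
Required throat t_e = P_u / (φ × 0.6 F_EXX × L) = 300 / (0.75 × 0.6 × 550 × 310 × 10⁻³) = 3.91 mm.
Required leg w = t_e / 0.707 = 5.531 mm → use 6 mm.

w = 6 mm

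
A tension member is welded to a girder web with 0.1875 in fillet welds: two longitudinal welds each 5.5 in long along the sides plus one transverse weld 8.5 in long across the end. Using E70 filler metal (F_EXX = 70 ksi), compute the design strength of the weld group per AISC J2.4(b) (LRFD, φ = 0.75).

t_e = 0.707 × 0.1875 = 0.1326 in.
R_nwl = 0.6 × 70 × 0.1326 × 11 = 61.24 kip (longitudinal, 2 welds).
R_nwt = 0.6 × 70 × 0.1326 × 8.5 = 47.32 kip (transverse, base value).
(i) R_nwl + R_nwt = 108.6 kip; (ii) 0.85 R_nwl + 1.5 R_nwt = 123 kip.
R_n = max = 123 kip [governs: (ii)]; φR_n = 92.28 kip.

φR_n ≈ 92.3 kip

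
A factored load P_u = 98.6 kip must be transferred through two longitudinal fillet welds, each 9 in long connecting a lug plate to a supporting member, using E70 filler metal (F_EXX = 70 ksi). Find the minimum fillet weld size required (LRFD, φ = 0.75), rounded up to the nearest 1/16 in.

Total weld length L = 18 in.
Required throat t_e = P_u / (φ × 0.6 F_EXX × L) = 98.6 / (0.75 × 0.6 × 70 × 18) = 0.1739 in.
Required leg w = t_e / 0.707 = 0.246 in → use 1/4 in.

w = 1/4 in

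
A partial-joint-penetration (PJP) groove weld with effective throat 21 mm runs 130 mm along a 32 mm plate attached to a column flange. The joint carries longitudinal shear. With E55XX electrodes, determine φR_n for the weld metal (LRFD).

E55XX → F_EXX = 550 MPa.
Effective throat (given) t_e = 21 mm.
A_we = 21 × 130 = 2730 mm².
F_nw = 0.6 F_EXX = 330 MPa.
φR_n = 0.75 × 330 × 2730 × 10⁻³ = 675.7 kN.

φR_n ≈ 676 kN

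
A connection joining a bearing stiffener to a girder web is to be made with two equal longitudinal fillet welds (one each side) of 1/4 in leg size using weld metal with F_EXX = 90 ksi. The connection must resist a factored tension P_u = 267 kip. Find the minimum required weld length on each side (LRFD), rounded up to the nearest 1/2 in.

L = 19 in on each side

Throat t_e = 0.707 × 0.25 = 0.1767 in.
φr_n = 0.75 × 0.6 × 90 × 0.1767 = 7.158 kip/in.
L_req = P_u / φr_n = 267 / 7.158 = 37.3 in total.
Per side: 37.3 / 2 = 18.65 in.
Round up → use L = 19 in on each side.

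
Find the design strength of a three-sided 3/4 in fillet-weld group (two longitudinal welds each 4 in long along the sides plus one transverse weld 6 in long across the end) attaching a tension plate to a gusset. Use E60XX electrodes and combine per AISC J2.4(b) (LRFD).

E60XX → F_EXX = 60 ksi.
t_e = 0.707 × 0.75 = 0.5302 in.
R_nwl = 0.6 × 60 × 0.5302 × 8 = 152.7 kips (longitudinal, 2 welds).
R_nwt = 0.6 × 60 × 0.5302 × 6 = 114.5 kips (transverse, base value).
(i) R_nwl + R_nwt = 267.2 kips; (ii) 0.85 R_nwl + 1.5 R_nwt = 301.6 kips.
R_n = max = 301.6 kips [governs: (ii)]; φR_n = 226.2 kips.

φR_n ≈ 226 kips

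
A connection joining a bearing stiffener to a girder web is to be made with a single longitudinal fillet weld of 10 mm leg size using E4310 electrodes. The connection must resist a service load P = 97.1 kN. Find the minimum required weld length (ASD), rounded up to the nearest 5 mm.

L = 110 mm

E43XX → F_EXX = 430 MPa.
Throat t_e = 0.707 × 10 = 7.07 mm.
r_n/Ω = (0.6 × 430 × 7.07) / 2.0 = 912 N/mm = 0.912 kN/mm.
L_req = P / (r_n/Ω) = 97.1 / 0.912 = 106.5 mm total.
Round up → use L = 110 mm.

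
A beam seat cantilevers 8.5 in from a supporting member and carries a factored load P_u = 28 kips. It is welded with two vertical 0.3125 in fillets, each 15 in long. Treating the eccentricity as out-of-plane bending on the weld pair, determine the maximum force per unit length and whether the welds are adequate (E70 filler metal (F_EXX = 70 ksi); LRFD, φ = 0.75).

L_w = 2 × 15 = 30 in; section modulus (unit throat) S = 2 × L²/6 = 75 in².
Direct shear f_v = P/L_w = 28/30 = 0.9333 kip/in.
Moment M = P × e = 28 × 8.5 = 238 kip·in; bending f_b = M/S = 3.173 kip/in.
f_max = √(f_v² + f_b²) = √(0.9333² + 3.173²) = 3.308 kip/in.
φr_n = 0.75 × 0.6 × 70 × (0.707 × 0.3125) = 6.96 kip/in → adequate.

f_max ≈ 3.31 kip/in; adequate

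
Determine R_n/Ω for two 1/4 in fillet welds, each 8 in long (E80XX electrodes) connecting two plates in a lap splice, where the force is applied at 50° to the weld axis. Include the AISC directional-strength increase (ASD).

E80XX → F_EXX = 80 ksi.
t_e = 0.707 × 0.25 = 0.1767 in; A_we = 0.1767 × 16 = 2.828 in².
Directional factor: 1.0 + 0.5 sin^1.5(50°) = 1.335.
F_nw = 0.6 × 80 × 1.335 = 64.09 ksi.
R_n/Ω = (64.09 × 2.828) / 2.0 = 90.63 kip.

R_n/Ω ≈ 90.6 kip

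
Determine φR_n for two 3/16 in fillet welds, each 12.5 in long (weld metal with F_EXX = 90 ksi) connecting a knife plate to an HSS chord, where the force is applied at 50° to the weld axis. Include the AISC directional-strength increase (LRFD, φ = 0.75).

t_e = 0.707 × 0.1875 = 0.1326 in; A_we = 0.1326 × 25 = 3.314 in².
Directional factor: 1.0 + 0.5 sin^1.5(50°) = 1.335.
F_nw = 0.6 × 90 × 1.335 = 72.1 ksi.
φR_n = 0.75 × 72.1 × 3.314 = 179.2 kips.

φR_n ≈ 179 kips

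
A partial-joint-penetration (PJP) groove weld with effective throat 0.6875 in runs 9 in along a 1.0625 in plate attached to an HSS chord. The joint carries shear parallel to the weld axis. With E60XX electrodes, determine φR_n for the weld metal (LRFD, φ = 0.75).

φR_n ≈ 167 kips

E60XX → F_EXX = 60 ksi.
Effective throat (given) t_e = 0.6875 in.
A_we = 0.6875 × 9 = 6.188 in².
F_nw = 0.6 F_EXX = 36 ksi.
φR_n = 0.75 × 36 × 6.188 = 167.1 kips.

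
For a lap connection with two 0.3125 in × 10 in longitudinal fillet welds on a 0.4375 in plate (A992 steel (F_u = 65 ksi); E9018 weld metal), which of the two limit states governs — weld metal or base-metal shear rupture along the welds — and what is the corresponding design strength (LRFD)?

φR_n ≈ 179 kip (weld metal governs)

E90XX → F_EXX = 90 ksi.
t_e = 0.707 × 0.3125 = 0.2209 in; L = 20 in.
Weld metal: φR_n = 0.75 × 0.6 × 90 × 0.2209 × 20 = 179 kip.
Base metal (shear rupture): φR_n = 0.75 × 0.6 × 65 × 0.4375 × 20 = 255.9 kip.
Governing: weld metal.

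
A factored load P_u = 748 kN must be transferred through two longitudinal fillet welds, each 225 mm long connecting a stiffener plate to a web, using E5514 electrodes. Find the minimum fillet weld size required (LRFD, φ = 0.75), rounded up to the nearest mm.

w = 10 mm

E55XX → F_EXX = 550 MPa.
Total weld length L = 450 mm.
Required throat t_e = P_u / (φ × 0.6 F_EXX × L) = 748 / (0.75 × 0.6 × 550 × 450 × 10⁻³) = 6.716 mm.
Required leg w = t_e / 0.707 = 9.499 mm → use 10 mm.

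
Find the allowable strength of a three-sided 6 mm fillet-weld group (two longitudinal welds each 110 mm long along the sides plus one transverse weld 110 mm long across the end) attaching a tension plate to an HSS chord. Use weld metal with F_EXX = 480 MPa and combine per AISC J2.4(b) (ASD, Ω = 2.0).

t_e = 0.707 × 6 = 4.242 mm.
R_nwl = 0.6 × 480 × 4.242 × 220 × 10⁻³ = 268.8 kN (longitudinal, 2 welds).
R_nwt = 0.6 × 480 × 4.242 × 110 × 10⁻³ = 134.4 kN (transverse, base value).
(i) R_nwl + R_nwt = 403.2 kN; (ii) 0.85 R_nwl + 1.5 R_nwt = 430 kN.
R_n = max = 430 kN [governs: (ii)]; R_n/Ω = 215 kN.

R_n/Ω ≈ 215 kN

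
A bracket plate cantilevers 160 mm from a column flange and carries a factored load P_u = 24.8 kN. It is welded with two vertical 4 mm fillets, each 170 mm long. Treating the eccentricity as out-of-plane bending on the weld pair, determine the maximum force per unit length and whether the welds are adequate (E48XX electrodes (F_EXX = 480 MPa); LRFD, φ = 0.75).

f_max ≈ 418 N/mm; adequate

L_w = 2 × 170 = 340 mm; section modulus (unit throat) S = 2 × L²/6 = 9633 mm².
Direct shear f_v = P/L_w = 24.8×10³/340 = 72.94 N/mm.
Moment M = P × e = 24.8×10³ × 160 = 3968000 N·mm; bending f_b = M/S = 411.9 N/mm.
f_max = √(f_v² + f_b²) = √(72.94² + 411.9²) = 418.3 N/mm.
φr_n = 0.75 × 0.6 × 480 × (0.707 × 4) = 610.8 N/mm → adequate.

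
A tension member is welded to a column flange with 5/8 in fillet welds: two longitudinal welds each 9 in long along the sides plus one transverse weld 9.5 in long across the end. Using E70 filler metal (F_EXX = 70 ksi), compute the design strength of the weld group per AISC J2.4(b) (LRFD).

t_e = 0.707 × 0.625 = 0.4419 in.
R_nwl = 0.6 × 70 × 0.4419 × 18 = 334.1 kip (longitudinal, 2 welds).
R_nwt = 0.6 × 70 × 0.4419 × 9.5 = 176.3 kip (transverse, base value).
(i) R_nwl + R_nwt = 510.4 kip; (ii) 0.85 R_nwl + 1.5 R_nwt = 548.4 kip.
R_n = max = 548.4 kip [governs: (ii)]; φR_n = 411.3 kip.

φR_n ≈ 411 kip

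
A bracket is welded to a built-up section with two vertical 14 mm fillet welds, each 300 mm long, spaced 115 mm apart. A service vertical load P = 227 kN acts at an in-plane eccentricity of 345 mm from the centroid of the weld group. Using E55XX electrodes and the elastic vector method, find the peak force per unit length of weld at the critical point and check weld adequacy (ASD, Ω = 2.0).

f_max ≈ 2110 N/mm; NOT adequate

E55XX → F_EXX = 550 MPa.
Total weld length L_w = 600 mm. Treat welds as unit-width lines.
Polar moment about centroid: J = 2[d³/12 + d(b/2)²] = 2[300³/12 + 300×57.5²] = 6484000 mm³.
Direct shear f_v = P/L_w = 227×10³ / 600 = 378.3 N/mm (vertical).
Torsion M = P·e = 227×10³ × 345 = 78315000 N·mm.
Critical point at (x, y) = (57.5, 150) from centroid. f_tx = M·y/J = 1812 N/mm; f_ty = M·x/J = 694.5 N/mm.
Resultant f_max = √[f_tx² + (f_v + f_ty)²] = √[1812² + (378.3 + 694.5)²] = 2106 N/mm.
Capacity per unit length: r_n/Ω = (1/2.0) × 0.6 × 550 × (0.707 × 14) = 1633 N/mm.
2106 > 1633 → NOT adequate.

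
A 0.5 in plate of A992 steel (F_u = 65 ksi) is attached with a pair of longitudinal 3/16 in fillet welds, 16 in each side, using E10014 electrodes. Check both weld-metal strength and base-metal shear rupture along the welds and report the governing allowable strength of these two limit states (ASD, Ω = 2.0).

R_n/Ω ≈ 127 kips (weld metal governs)

E100XX → F_EXX = 100 ksi.
t_e = 0.707 × 0.1875 = 0.1326 in; L = 32 in.
Weld metal: R_n/Ω = (1/2.0) × 0.6 × 100 × 0.1326 × 32 = 127.3 kips.
Base metal (shear rupture): R_n/Ω = (1/2.0) × 0.6 × 65 × 0.5 × 32 = 312 kips.
Governing: weld metal.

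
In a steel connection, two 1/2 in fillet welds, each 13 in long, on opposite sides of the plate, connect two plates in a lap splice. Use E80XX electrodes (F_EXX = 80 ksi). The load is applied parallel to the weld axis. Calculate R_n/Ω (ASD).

Effective throat t_e = 0.707 × 0.5 = 0.3535 in.
Total length L = 26 in; A_we = 0.3535 × 26 = 9.191 in².
F_nw = 0.6 F_EXX = 0.6 × 80 = 48 ksi.
R_n = 48 × 9.191 = 441.2 kips; R_n/Ω = 441.2/2.0 = 220.6 kips.

R_n/Ω ≈ 221 kips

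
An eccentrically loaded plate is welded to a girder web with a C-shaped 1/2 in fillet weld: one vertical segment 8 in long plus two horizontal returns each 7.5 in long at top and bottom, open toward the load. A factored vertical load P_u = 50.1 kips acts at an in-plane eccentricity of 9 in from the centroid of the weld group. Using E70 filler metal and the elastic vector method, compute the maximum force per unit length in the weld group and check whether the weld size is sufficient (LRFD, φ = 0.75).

E70XX → F_EXX = 70 ksi.
Total weld length L_w = 23 in. Treat welds as unit-width lines.
Centroid: x̄ = 2×7.5×3.75 / 23 = 2.446 in from the vertical weld.
Polar moment about centroid: J = I_x + I_y = [8³/12 + 2×7.5×4²] + [8×2.446² + 2(7.5³/12 + 7.5×1.304²)] = 426.3 in³.
Direct shear f_v = P/L_w = 50.1 / 23 = 2.178 kip/in (vertical).
Torsion M = P·e = 50.1 × 9 = 450.9 kip·in.
Critical point at (x, y) = (5.054, 4) from centroid. f_tx = M·y/J = 4.23 kip/in; f_ty = M·x/J = 5.345 kip/in.
Resultant f_max = √[f_tx² + (f_v + f_ty)²] = √[4.23² + (2.178 + 5.345)²] = 8.631 kip/in.
Capacity per unit length: φr_n = 0.75 × 0.6 × 70 × (0.707 × 0.5) = 11.14 kip/in.
8.631 ≤ 11.14 → adequate.

f_max ≈ 8.63 kip/in; adequate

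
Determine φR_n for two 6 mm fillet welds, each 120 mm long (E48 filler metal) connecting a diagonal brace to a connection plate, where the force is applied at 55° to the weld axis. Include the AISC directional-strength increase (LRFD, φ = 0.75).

φR_n ≈ 301 kN

E48XX → F_EXX = 480 MPa.
t_e = 0.707 × 6 = 4.242 mm; A_we = 4.242 × 240 = 1018 mm².
Directional factor: 1.0 + 0.5 sin^1.5(55°) = 1.371.
F_nw = 0.6 × 480 × 1.371 = 394.8 MPa.
φR_n = 0.75 × 394.8 × 1018 × 10⁻³ = 301.4 kN.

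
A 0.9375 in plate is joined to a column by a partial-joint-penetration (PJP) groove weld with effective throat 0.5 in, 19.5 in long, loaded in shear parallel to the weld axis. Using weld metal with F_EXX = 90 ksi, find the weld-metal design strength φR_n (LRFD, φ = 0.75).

φR_n ≈ 395 kip

Effective throat (given) t_e = 0.5 in.
A_we = 0.5 × 19.5 = 9.75 in².
F_nw = 0.6 F_EXX = 54 ksi.
φR_n = 0.75 × 54 × 9.75 = 394.9 kip.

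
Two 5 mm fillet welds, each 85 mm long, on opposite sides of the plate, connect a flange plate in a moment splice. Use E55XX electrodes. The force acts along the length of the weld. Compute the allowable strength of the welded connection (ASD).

E55XX → F_EXX = 550 MPa.
Effective throat t_e = 0.707 × 5 = 3.535 mm.
Total length L = 170 mm; A_we = 3.535 × 170 = 600.9 mm².
F_nw = 0.6 F_EXX = 0.6 × 550 = 330 MPa.
R_n = 330 × 600.9 × 10⁻³ = 198.3 kN; R_n/Ω = 198.3/2.0 = 99.16 kN.

R_n/Ω ≈ 99.2 kN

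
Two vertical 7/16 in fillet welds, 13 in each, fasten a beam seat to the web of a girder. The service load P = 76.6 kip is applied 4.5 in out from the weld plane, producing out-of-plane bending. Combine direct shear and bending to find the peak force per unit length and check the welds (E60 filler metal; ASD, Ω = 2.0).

E60XX → F_EXX = 60 ksi.
L_w = 2 × 13 = 26 in; section modulus (unit throat) S = 2 × L²/6 = 56.33 in².
Direct shear f_v = P/L_w = 76.6/26 = 2.946 kip/in.
Moment M = P × e = 76.6 × 4.5 = 344.7 kip·in; bending f_b = M/S = 6.119 kip/in.
f_max = √(f_v² + f_b²) = √(2.946² + 6.119²) = 6.791 kip/in.
r_n/Ω = (1/2.0) × 0.6 × 60 × (0.707 × 0.4375) = 5.568 kip/in → NOT adequate.

f_max ≈ 6.79 kip/in; NOT adequate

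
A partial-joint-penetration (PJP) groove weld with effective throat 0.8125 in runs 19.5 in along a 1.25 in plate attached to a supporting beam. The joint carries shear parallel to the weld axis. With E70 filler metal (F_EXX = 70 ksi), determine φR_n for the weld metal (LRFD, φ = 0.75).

Effective throat (given) t_e = 0.8125 in.
A_we = 0.8125 × 19.5 = 15.84 in².
F_nw = 0.6 F_EXX = 42 ksi.
φR_n = 0.75 × 42 × 15.84 = 499.1 kips.

φR_n ≈ 499 kips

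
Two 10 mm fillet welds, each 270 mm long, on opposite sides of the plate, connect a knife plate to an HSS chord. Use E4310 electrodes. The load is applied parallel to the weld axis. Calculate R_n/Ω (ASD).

E43XX → F_EXX = 430 MPa.
Effective throat t_e = 0.707 × 10 = 7.07 mm.
Total length L = 540 mm; A_we = 7.07 × 540 = 3818 mm².
F_nw = 0.6 F_EXX = 0.6 × 430 = 258 MPa.
R_n = 258 × 3818 × 10⁻³ = 985 kN; R_n/Ω = 985/2.0 = 492.5 kN.

R_n/Ω ≈ 492 kN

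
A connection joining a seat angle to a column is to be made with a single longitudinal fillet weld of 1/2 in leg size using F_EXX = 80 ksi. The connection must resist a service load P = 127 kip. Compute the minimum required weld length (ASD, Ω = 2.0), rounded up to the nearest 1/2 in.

Throat t_e = 0.707 × 0.5 = 0.3535 in.
r_n/Ω = (0.6 × 80 × 0.3535) / 2.0 = 8.484 kip/in.
L_req = P / (r_n/Ω) = 127 / 8.484 = 14.97 in total.
Round up → use L = 15 in.

L = 15 in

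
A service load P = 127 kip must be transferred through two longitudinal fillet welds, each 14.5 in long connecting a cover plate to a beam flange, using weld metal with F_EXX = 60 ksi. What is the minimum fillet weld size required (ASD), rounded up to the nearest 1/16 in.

w = 3/8 in

Total weld length L = 29 in.
Required throat t_e = P × Ω / (0.6 F_EXX × L) = 127 × 2.0 / (0.6 × 60 × 29) = 0.2433 in.
Required leg w = t_e / 0.707 = 0.3441 in → use 3/8 in.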